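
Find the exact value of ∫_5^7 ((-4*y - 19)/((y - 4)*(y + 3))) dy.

Factor the denominator: y**2 - y - 12 = (y + 3)(y - 4).
Partial fractions: (-4*y - 19)/((y - 4)*(y + 3)) = 1/(y + 3) - 5/(y - 4).
An antiderivative is F(y) = -5*log(y - 4) + log(y + 3).
Then F(7) - F(5) = (-5*log(3) + log(2) + log(5)) - (log(8)) = -5*log(3) - 2*log(2) + log(5).

-5*log(3) - 2*log(2) + log(5)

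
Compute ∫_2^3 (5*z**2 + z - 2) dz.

By the power rule, an antiderivative is F(z) = 5*z**3/3 + z**2/2 - 2*z.
Then F(3) - F(2) = (87/2) - (34/3) = 193/6.

193/6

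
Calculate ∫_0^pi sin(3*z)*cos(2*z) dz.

Use the identity sin(3*z)cos(2*z) = [sin(5*z) + sin(z)]/2.
An antiderivative is F(z) = -cos(z)/2 - cos(5*z)/10.
Then F(pi) - F(0) = (3/5) - (-3/5) = 6/5.

6/5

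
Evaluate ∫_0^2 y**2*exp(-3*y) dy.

2/27 - 50*exp(-6)/27

Integrate by parts twice (u = y^2, dv = exp(-3*y) dy).
An antiderivative is F(y) = (-9*y**2 - 6*y - 2)*exp(-3*y)/27.
Then F(2) - F(0) = (-50*exp(-6)/27) - (-2/27) = 2/27 - 50*exp(-6)/27.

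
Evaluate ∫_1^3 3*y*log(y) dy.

-6 + 27*log(3)/2

Integrate by parts once (u = ln y, dv = 3*y dy).
An antiderivative is F(y) = 3*y**2*(2*log(y) - 1)/4.
Then F(3) - F(1) = (-27/4 + 27*log(3)/2) - (-3/4) = -6 + 27*log(3)/2.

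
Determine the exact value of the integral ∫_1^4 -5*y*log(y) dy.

Integrate by parts once (u = ln y, dv = -5*y dy).
An antiderivative is F(y) = -5*y**2*(2*log(y) - 1)/4.
Then F(4) - F(1) = (20 - 80*log(2)) - (5/4) = 75/4 - 80*log(2).

75/4 - 80*log(2)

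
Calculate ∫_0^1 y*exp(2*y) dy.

1/4 + exp(2)/4

Integrate by parts once (u = y, dv = exp(2*y) dy).
An antiderivative is F(y) = (2*y - 1)*exp(2*y)/4.
Then F(1) - F(0) = (exp(2)/4) - (-1/4) = 1/4 + exp(2)/4.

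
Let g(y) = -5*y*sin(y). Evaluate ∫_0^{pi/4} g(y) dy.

5*sqrt(2)*(-4 + pi)/8

Integrate by parts once (u = y, dv = -5*sin(y) dy).
An antiderivative is F(y) = 5*y*cos(y) - 5*sin(y).
Then F(pi/4) - F(0) = (5*sqrt(2)*(-4 + pi)/8) - (0) = 5*sqrt(2)*(-4 + pi)/8.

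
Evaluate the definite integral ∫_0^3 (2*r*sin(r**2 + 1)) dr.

cos(1) - cos(10)

Let u = r**2 + 1, so du = 2*r dr. When r = 0, u = 1; when r = 3, u = 10.
The integral becomes ∫ sin(u) du from 1 to 10, with antiderivative -cos(u).
Back in r: F(r) = -cos(r**2 + 1).
Then F(3) - F(0) = (-cos(10)) - (-cos(1)) = cos(1) - cos(10).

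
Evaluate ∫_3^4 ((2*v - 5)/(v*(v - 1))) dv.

-8*log(3) + 13*log(2)

Factor the denominator: v**2 - v = v(v - 1).
Partial fractions: (2*v - 5)/(v*(v - 1)) = 5/v - 3/(v - 1).
An antiderivative is F(v) = 5*log(v) - 3*log(v - 1).
Then F(4) - F(3) = (-3*log(3) + 10*log(2)) - (-3*log(2) + 5*log(3)) = -8*log(3) + 13*log(2).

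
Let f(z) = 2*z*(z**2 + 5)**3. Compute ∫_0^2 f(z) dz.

1484

Let u = z**2 + 5, so du = 2*z dz. When z = 0, u = 5; when z = 2, u = 9.
The integral becomes ∫ u**3 du from 5 to 9, with antiderivative u**4/4.
Back in z: F(z) = (z**2 + 5)**4/4.
Then F(2) - F(0) = (6561/4) - (625/4) = 1484.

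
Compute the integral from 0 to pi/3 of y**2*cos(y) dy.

-sqrt(3) + sqrt(3)*pi**2/18 + pi/3

Integrate by parts twice (u = y^2, dv = cos(y) dy).
An antiderivative is F(y) = y**2*sin(y) + 2*y*cos(y) - 2*sin(y).
Then F(pi/3) - F(0) = (-sqrt(3) + sqrt(3)*pi**2/18 + pi/3) - (0) = -sqrt(3) + sqrt(3)*pi**2/18 + pi/3.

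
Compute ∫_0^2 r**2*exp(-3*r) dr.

Integrate by parts twice (u = r^2, dv = exp(-3*r) dr).
An antiderivative is F(r) = (-9*r**2 - 6*r - 2)*exp(-3*r)/27.
Then F(2) - F(0) = (-50*exp(-6)/27) - (-2/27) = 2/27 - 50*exp(-6)/27.

2/27 - 50*exp(-6)/27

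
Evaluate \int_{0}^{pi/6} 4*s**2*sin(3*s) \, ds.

-8/27 + 4*pi/27

Integrate by parts twice (u = s^2, dv = 4*sin(3*s) ds).
An antiderivative is F(s) = -4*s**2*cos(3*s)/3 + 8*s*sin(3*s)/9 + 8*cos(3*s)/27.
Then F(pi/6) - F(0) = (4*pi/27) - (8/27) = -8/27 + 4*pi/27.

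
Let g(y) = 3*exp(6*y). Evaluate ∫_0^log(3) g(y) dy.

Let u = exp(y), so du = exp(y) dy. When y = 0, u = 1; when y = log(3), u = 3.
The integral becomes 3·∫ u**5 du from 1 to 3, with antiderivative u**6/2.
Back in y: F(y) = exp(6*y)/2.
Then F(log(3)) - F(0) = (729/2) - (1/2) = 364.

364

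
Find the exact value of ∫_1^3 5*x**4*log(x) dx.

Integrate by parts once (u = ln x, dv = 5*x**4 dx).
An antiderivative is F(x) = x**5*(5*log(x) - 1)/5.
Then F(3) - F(1) = (-243/5 + 243*log(3)) - (-1/5) = -242/5 + 243*log(3).

-242/5 + 243*log(3)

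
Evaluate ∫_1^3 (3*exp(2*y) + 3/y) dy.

-3*exp(2)/2 + log(27) + 3*exp(6)/2

An antiderivative is F(y) = 3*exp(2*y)/2 + 3*log(y).
Then F(3) - F(1) = (log(27) + 3*exp(6)/2) - (3*exp(2)/2) = -3*exp(2)/2 + log(27) + 3*exp(6)/2.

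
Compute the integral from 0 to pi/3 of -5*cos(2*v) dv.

An antiderivative is F(v) = -5*sin(2*v)/2.
Then F(pi/3) - F(0) = (-5*sqrt(3)/4) - (0) = -5*sqrt(3)/4.

-5*sqrt(3)/4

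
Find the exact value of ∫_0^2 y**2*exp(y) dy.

-2 + 2*exp(2)

Integrate by parts twice (u = y^2, dv = exp(y) dy).
An antiderivative is F(y) = (y**2 - 2*y + 2)*exp(y).
Then F(2) - F(0) = (2*exp(2)) - (2) = -2 + 2*exp(2).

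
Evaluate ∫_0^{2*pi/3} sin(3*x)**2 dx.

pi/3

Use the identity sin^2(3*x) = (1 - cos(6*x))/2.
An antiderivative is F(x) = x/2 - sin(6*x)/12.
Then F(2*pi/3) - F(0) = (pi/3) - (0) = pi/3.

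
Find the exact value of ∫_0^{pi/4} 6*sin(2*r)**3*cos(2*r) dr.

Let u = sin(2*r), so du = 2*cos(2*r) dr. When r = 0, u = 0; when r = pi/4, u = 1.
The integral becomes 3·∫ u**3 du from 0 to 1, with antiderivative 3*u**4/4.
Back in r: F(r) = 3*sin(2*r)**4/4.
Then F(pi/4) - F(0) = (3/4) - (0) = 3/4.

3/4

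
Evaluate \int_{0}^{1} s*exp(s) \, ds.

Integrate by parts once (u = s, dv = exp(s) ds).
An antiderivative is F(s) = (s - 1)*exp(s).
Then F(1) - F(0) = (0) - (-1) = 1.

1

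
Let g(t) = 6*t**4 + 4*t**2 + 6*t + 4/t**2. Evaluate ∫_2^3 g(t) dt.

By the power rule, an antiderivative is F(t) = 6*t**5/5 + 4*t**3/3 + 3*t**2 - 4/t.
Then F(3) - F(2) = (5299/15) - (886/15) = 1471/5.

1471/5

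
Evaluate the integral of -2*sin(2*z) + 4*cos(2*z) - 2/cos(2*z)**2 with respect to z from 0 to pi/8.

-2 + 3*sqrt(2)/2

An antiderivative is F(z) = 2*sin(2*z) + cos(2*z) - tan(2*z).
Then F(pi/8) - F(0) = (-1 + 3*sqrt(2)/2) - (1) = -2 + 3*sqrt(2)/2.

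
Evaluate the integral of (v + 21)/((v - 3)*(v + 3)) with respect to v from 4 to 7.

-3*log(5) + 5*log(2) + 3*log(7)

Factor the denominator: v**2 - 9 = (v + 3)(v - 3).
Partial fractions: (v + 21)/((v - 3)*(v + 3)) = -3/(v + 3) + 4/(v - 3).
An antiderivative is F(v) = 4*log(v - 3) - 3*log(v + 3).
Then F(7) - F(4) = (-3*log(5) + 5*log(2)) - (-3*log(7)) = -3*log(5) + 5*log(2) + 3*log(7).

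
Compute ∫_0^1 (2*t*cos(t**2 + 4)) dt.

Let u = t**2 + 4, so du = 2*t dt. When t = 0, u = 4; when t = 1, u = 5.
The integral becomes ∫ cos(u) du from 4 to 5, with antiderivative sin(u).
Back in t: F(t) = sin(t**2 + 4).
Then F(1) - F(0) = (sin(5)) - (sin(4)) = sin(5) - sin(4).

sin(5) - sin(4)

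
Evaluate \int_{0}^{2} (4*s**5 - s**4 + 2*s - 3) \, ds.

514/15

By the power rule, an antiderivative is F(s) = 2*s**6/3 - s**5/5 + s**2 - 3*s.
Then F(2) - F(0) = (514/15) - (0) = 514/15.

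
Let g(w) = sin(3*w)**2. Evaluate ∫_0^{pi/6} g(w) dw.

Use the identity sin^2(3*w) = (1 - cos(6*w))/2.
An antiderivative is F(w) = w/2 - sin(6*w)/12.
Then F(pi/6) - F(0) = (pi/12) - (0) = pi/12.

pi/12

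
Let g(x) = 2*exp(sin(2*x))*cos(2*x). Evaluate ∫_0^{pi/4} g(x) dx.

Let u = sin(2*x), so du = 2*cos(2*x) dx. When x = 0, u = 0; when x = pi/4, u = 1.
The integral becomes ∫ exp(u) du from 0 to 1, with antiderivative exp(u).
Back in x: F(x) = exp(sin(2*x)).
Then F(pi/4) - F(0) = (E) - (1) = -1 + E.

-1 + E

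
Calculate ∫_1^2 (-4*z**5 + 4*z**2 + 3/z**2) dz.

-187/6

By the power rule, an antiderivative is F(z) = -2*z**6/3 + 4*z**3/3 - 3/z.
Then F(2) - F(1) = (-67/2) - (-7/3) = -187/6.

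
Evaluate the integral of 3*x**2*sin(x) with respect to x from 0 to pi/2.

Integrate by parts twice (u = x^2, dv = 3*sin(x) dx).
An antiderivative is F(x) = -3*x**2*cos(x) + 6*x*sin(x) + 6*cos(x).
Then F(pi/2) - F(0) = (3*pi) - (6) = -6 + 3*pi.

-6 + 3*pi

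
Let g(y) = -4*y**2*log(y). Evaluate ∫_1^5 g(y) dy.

Integrate by parts once (u = ln y, dv = -4*y**2 dy).
An antiderivative is F(y) = -4*y**3*(3*log(y) - 1)/9.
Then F(5) - F(1) = (500/9 - 500*log(5)/3) - (4/9) = 496/9 - 500*log(5)/3.

496/9 - 500*log(5)/3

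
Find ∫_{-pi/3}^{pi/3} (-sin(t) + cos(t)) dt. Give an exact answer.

sqrt(3)

An antiderivative is F(t) = sin(t) + cos(t).
Then F(pi/3) - F(-pi/3) = (1/2 + sqrt(3)/2) - (1/2 - sqrt(3)/2) = sqrt(3).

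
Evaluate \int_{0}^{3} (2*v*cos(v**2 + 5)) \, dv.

-sin(5) + sin(14)

Let u = v**2 + 5, so du = 2*v dv. When v = 0, u = 5; when v = 3, u = 14.
The integral becomes ∫ cos(u) du from 5 to 14, with antiderivative sin(u).
Back in v: F(v) = sin(v**2 + 5).
Then F(3) - F(0) = (sin(14)) - (sin(5)) = -sin(5) + sin(14).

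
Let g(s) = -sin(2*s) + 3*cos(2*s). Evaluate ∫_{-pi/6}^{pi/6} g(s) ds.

An antiderivative is F(s) = 3*sin(2*s)/2 + cos(2*s)/2.
Then F(pi/6) - F(-pi/6) = (1/4 + 3*sqrt(3)/4) - (1/4 - 3*sqrt(3)/4) = 3*sqrt(3)/2.

3*sqrt(3)/2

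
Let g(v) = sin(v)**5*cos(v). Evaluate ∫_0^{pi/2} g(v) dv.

Let u = sin(v), so du = cos(v) dv. When v = 0, u = 0; when v = pi/2, u = 1.
The integral becomes ∫ u**5 du from 0 to 1, with antiderivative u**6/6.
Back in v: F(v) = sin(v)**6/6.
Then F(pi/2) - F(0) = (1/6) - (0) = 1/6.

1/6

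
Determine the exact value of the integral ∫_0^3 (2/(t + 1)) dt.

log(16)

An antiderivative is F(t) = 2*log(t + 1).
Then F(3) - F(0) = (log(16)) - (0) = log(16).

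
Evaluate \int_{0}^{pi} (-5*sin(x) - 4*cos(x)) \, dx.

An antiderivative is F(x) = -4*sin(x) + 5*cos(x).
Then F(pi) - F(0) = (-5) - (5) = -10.

-10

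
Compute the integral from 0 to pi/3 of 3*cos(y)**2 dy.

Use the identity cos^2(y) = (1 + cos(2*y))/2.
An antiderivative is F(y) = 3*y/2 + 3*sin(2*y)/4.
Then F(pi/3) - F(0) = (3*sqrt(3)/8 + pi/2) - (0) = 3*sqrt(3)/8 + pi/2.

3*sqrt(3)/8 + pi/2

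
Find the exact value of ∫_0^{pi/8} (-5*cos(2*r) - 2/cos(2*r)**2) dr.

An antiderivative is F(r) = -5*sin(2*r)/2 - tan(2*r).
Then F(pi/8) - F(0) = (-5*sqrt(2)/4 - 1) - (0) = -5*sqrt(2)/4 - 1.

-5*sqrt(2)/4 - 1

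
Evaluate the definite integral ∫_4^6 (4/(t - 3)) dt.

An antiderivative is F(t) = 4*log(t - 3).
Then F(6) - F(4) = (log(81)) - (0) = log(81).

log(81)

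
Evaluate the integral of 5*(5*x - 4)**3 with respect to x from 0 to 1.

-255/4

Let u = 5*x - 4, so du = 5 dx. When x = 0, u = -4; when x = 1, u = 1.
The integral becomes ∫ u**3 du from -4 to 1, with antiderivative u**4/4.
Back in x: F(x) = (5*x - 4)**4/4.
Then F(1) - F(0) = (1/4) - (64) = -255/4.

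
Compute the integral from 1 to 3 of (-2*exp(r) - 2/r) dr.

-2*exp(3) - 2*log(3) + 2*exp(1)

An antiderivative is F(r) = -2*exp(r) - 2*log(r).
Then F(3) - F(1) = (-2*exp(3) - 2*log(3)) - (-2*exp(1)) = -2*exp(3) - 2*log(3) + 2*exp(1).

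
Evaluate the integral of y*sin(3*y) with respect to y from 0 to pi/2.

Integrate by parts once (u = y, dv = sin(3*y) dy).
An antiderivative is F(y) = -y*cos(3*y)/3 + sin(3*y)/9.
Then F(pi/2) - F(0) = (-1/9) - (0) = -1/9.

-1/9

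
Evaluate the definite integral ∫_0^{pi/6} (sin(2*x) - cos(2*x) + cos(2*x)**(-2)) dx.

1/4 + sqrt(3)/4

An antiderivative is F(x) = -sin(2*x)/2 - cos(2*x)/2 + tan(2*x)/2.
Then F(pi/6) - F(0) = (-1/4 + sqrt(3)/4) - (-1/2) = 1/4 + sqrt(3)/4.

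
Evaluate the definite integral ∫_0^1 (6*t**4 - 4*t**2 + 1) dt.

By the power rule, an antiderivative is F(t) = 6*t**5/5 - 4*t**3/3 + t.
Then F(1) - F(0) = (13/15) - (0) = 13/15.

13/15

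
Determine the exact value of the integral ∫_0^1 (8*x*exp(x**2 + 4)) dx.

-4*(1 - exp(1))*exp(4)

Let u = x**2 + 4, so du = 2*x dx. When x = 0, u = 4; when x = 1, u = 5.
The integral becomes 4·∫ exp(u) du from 4 to 5, with antiderivative 4*exp(u).
Back in x: F(x) = 4*exp(x**2 + 4).
Then F(1) - F(0) = (4*exp(5)) - (4*exp(4)) = -4*(1 - exp(1))*exp(4).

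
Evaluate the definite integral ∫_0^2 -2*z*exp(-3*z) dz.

Integrate by parts once (u = z, dv = -2*exp(-3*z) dz).
An antiderivative is F(z) = (6*z + 2)*exp(-3*z)/9.
Then F(2) - F(0) = (14*exp(-6)/9) - (2/9) = -2/9 + 14*exp(-6)/9.

-2/9 + 14*exp(-6)/9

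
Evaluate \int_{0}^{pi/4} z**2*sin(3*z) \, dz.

-2/27 - sqrt(2)/27 + sqrt(2)*pi/36 + sqrt(2)*pi**2/96

Integrate by parts twice (u = z^2, dv = sin(3*z) dz).
An antiderivative is F(z) = -z**2*cos(3*z)/3 + 2*z*sin(3*z)/9 + 2*cos(3*z)/27.
Then F(pi/4) - F(0) = (sqrt(2)*(-32 + 24*pi + 9*pi**2)/864) - (2/27) = -2/27 - sqrt(2)/27 + sqrt(2)*pi/36 + sqrt(2)*pi**2/96.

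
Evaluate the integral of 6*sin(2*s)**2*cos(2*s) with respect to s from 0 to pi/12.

Let u = sin(2*s), so du = 2*cos(2*s) ds. When s = 0, u = 0; when s = pi/12, u = 1/2.
The integral becomes 3·∫ u**2 du from 0 to 1/2, with antiderivative u**3.
Back in s: F(s) = sin(2*s)**3.
Then F(pi/12) - F(0) = (1/8) - (0) = 1/8.

1/8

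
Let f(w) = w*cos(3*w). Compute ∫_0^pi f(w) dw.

Integrate by parts once (u = w, dv = cos(3*w) dw).
An antiderivative is F(w) = w*sin(3*w)/3 + cos(3*w)/9.
Then F(pi) - F(0) = (-1/9) - (1/9) = -2/9.

-2/9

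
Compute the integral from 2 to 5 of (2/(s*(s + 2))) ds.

log(10/7)

Factor the denominator: s**2 + 2*s = (s + 2)s.
Partial fractions: 2/(s*(s + 2)) = -1/(s + 2) + 1/s.
An antiderivative is F(s) = log(s) - log(s + 2).
Then F(5) - F(2) = (log(5/7)) - (-log(2)) = log(10/7).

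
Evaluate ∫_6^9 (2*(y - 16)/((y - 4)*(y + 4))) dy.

-8*log(5) - 2*log(2) + 5*log(13)

Factor the denominator: y**2 - 16 = (y + 4)(y - 4).
Partial fractions: 2*(y - 16)/((y - 4)*(y + 4)) = 5/(y + 4) - 3/(y - 4).
An antiderivative is F(y) = -3*log(y - 4) + 5*log(y + 4).
Then F(9) - F(6) = (-3*log(5) + 5*log(13)) - (2*log(2) + 5*log(5)) = -8*log(5) - 2*log(2) + 5*log(13).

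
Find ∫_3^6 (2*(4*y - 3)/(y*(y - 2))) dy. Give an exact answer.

13*log(2)

Factor the denominator: y**2 - 2*y = y(y - 2).
Partial fractions: 2*(4*y - 3)/(y*(y - 2)) = 3/y + 5/(y - 2).
An antiderivative is F(y) = 3*log(y) + 5*log(y - 2).
Then F(6) - F(3) = (3*log(3) + 13*log(2)) - (log(27)) = 13*log(2).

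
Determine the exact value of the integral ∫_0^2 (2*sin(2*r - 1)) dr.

Let u = 2*r - 1, so du = 2 dr. When r = 0, u = -1; when r = 2, u = 3.
The integral becomes ∫ sin(u) du from -1 to 3, with antiderivative -cos(u).
Back in r: F(r) = -cos(2*r - 1).
Then F(2) - F(0) = (-cos(3)) - (-cos(1)) = cos(1) - cos(3).

cos(1) - cos(3)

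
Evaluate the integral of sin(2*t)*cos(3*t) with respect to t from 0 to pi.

Use the identity sin(2*t)cos(3*t) = [sin(5*t) + sin(-t)]/2.
An antiderivative is F(t) = cos(t)/2 - cos(5*t)/10.
Then F(pi) - F(0) = (-2/5) - (2/5) = -4/5.

-4/5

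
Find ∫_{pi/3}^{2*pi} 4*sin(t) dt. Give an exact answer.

An antiderivative is F(t) = -4*cos(t).
Then F(2*pi) - F(pi/3) = (-4) - (-2) = -2.

-2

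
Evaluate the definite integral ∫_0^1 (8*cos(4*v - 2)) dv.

4*sin(2)

Let u = 4*v - 2, so du = 4 dv. When v = 0, u = -2; when v = 1, u = 2.
The integral becomes 2·∫ cos(u) du from -2 to 2, with antiderivative 2*sin(u).
Back in v: F(v) = 2*sin(4*v - 2).
Then F(1) - F(0) = (2*sin(2)) - (-2*sin(2)) = 4*sin(2).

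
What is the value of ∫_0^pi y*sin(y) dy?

pi

Integrate by parts once (u = y, dv = sin(y) dy).
An antiderivative is F(y) = -y*cos(y) + sin(y).
Then F(pi) - F(0) = (pi) - (0) = pi.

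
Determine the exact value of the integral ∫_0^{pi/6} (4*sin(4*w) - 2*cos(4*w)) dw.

An antiderivative is F(w) = -sin(4*w)/2 - cos(4*w).
Then F(pi/6) - F(0) = (1/2 - sqrt(3)/4) - (-1) = 3/2 - sqrt(3)/4.

3/2 - sqrt(3)/4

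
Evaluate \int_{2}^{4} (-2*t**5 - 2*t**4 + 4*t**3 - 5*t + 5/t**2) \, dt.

-30591/20

By the power rule, an antiderivative is F(t) = -t**6/3 - 2*t**5/5 + t**4 - 5*t**2/2 - 5/t.
Then F(4) - F(2) = (-93611/60) - (-919/30) = -30591/20.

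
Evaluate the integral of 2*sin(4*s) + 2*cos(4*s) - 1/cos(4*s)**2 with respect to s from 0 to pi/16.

1/4

An antiderivative is F(s) = sin(4*s)/2 - cos(4*s)/2 - tan(4*s)/4.
Then F(pi/16) - F(0) = (-1/4) - (-1/2) = 1/4.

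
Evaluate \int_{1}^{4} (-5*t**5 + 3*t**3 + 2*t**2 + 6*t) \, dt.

-12537/4

By the power rule, an antiderivative is F(t) = -5*t**6/6 + 3*t**4/4 + 2*t**3/3 + 3*t**2.
Then F(4) - F(1) = (-9392/3) - (43/12) = -12537/4.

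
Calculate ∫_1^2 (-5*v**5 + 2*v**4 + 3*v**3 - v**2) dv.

By the power rule, an antiderivative is F(v) = -5*v**6/6 + 2*v**5/5 + 3*v**4/4 - v**3/3.
Then F(2) - F(1) = (-156/5) - (-1/60) = -1871/60.

-1871/60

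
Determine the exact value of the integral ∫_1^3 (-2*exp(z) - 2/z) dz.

-2*exp(3) - 2*log(3) + 2*exp(1)

An antiderivative is F(z) = -2*exp(z) - 2*log(z).
Then F(3) - F(1) = (-2*exp(3) - 2*log(3)) - (-2*exp(1)) = -2*exp(3) - 2*log(3) + 2*exp(1).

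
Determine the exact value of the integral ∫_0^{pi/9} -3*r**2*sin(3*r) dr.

-sqrt(3)*pi/27 + pi**2/162 + 1/9

Integrate by parts twice (u = r^2, dv = -3*sin(3*r) dr).
An antiderivative is F(r) = r**2*cos(3*r) - 2*r*sin(3*r)/3 - 2*cos(3*r)/9.
Then F(pi/9) - F(0) = (-sqrt(3)*pi/27 - 1/9 + pi**2/162) - (-2/9) = -sqrt(3)*pi/27 + pi**2/162 + 1/9.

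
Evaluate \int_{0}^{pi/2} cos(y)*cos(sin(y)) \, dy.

sin(1)

Let u = sin(y), so du = cos(y) dy. When y = 0, u = 0; when y = pi/2, u = 1.
The integral becomes ∫ cos(u) du from 0 to 1, with antiderivative sin(u).
Back in y: F(y) = sin(sin(y)).
Then F(pi/2) - F(0) = (sin(1)) - (0) = sin(1).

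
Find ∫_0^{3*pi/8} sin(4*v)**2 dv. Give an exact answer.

3*pi/16

Use the identity sin^2(4*v) = (1 - cos(8*v))/2.
An antiderivative is F(v) = v/2 - sin(8*v)/16.
Then F(3*pi/8) - F(0) = (3*pi/16) - (0) = 3*pi/16.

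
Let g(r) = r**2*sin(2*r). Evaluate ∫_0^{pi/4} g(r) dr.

-1/4 + pi/8

Integrate by parts twice (u = r^2, dv = sin(2*r) dr).
An antiderivative is F(r) = -r**2*cos(2*r)/2 + r*sin(2*r)/2 + cos(2*r)/4.
Then F(pi/4) - F(0) = (pi/8) - (1/4) = -1/4 + pi/8.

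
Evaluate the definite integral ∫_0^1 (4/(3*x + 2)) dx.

An antiderivative is F(x) = 4*log(3*x + 2)/3.
Then F(1) - F(0) = (4*log(5)/3) - (4*log(2)/3) = -4*log(2)/3 + 4*log(5)/3.

-4*log(2)/3 + 4*log(5)/3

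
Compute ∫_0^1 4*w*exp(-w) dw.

4 - 8*exp(-1)

Integrate by parts once (u = w, dv = 4*exp(-w) dw).
An antiderivative is F(w) = (-4*w - 4)*exp(-w).
Then F(1) - F(0) = (-8*exp(-1)) - (-4) = 4 - 8*exp(-1).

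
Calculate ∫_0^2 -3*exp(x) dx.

3 - 3*exp(2)

An antiderivative is F(x) = -3*exp(x).
Then F(2) - F(0) = (-3*exp(2)) - (-3) = 3 - 3*exp(2).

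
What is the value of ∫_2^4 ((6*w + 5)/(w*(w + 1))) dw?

-log(3) + log(5) + 5*log(2)

Factor the denominator: w**2 + w = (w + 1)w.
Partial fractions: (6*w + 5)/(w*(w + 1)) = 1/(w + 1) + 5/w.
An antiderivative is F(w) = 5*log(w) + log(w + 1).
Then F(4) - F(2) = (log(5) + 10*log(2)) - (log(96)) = -log(3) + log(5) + 5*log(2).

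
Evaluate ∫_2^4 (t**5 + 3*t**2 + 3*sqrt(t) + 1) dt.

By the power rule, an antiderivative is F(t) = t**6/6 + 2*t**(3/2) + t**3 + t.
Then F(4) - F(2) = (2300/3) - (4*sqrt(2) + 62/3) = 746 - 4*sqrt(2).

746 - 4*sqrt(2)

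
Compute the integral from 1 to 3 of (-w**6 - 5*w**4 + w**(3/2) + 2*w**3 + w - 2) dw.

-18014/35 + 18*sqrt(3)/5

By the power rule, an antiderivative is F(w) = -w**7/7 + 2*w**(5/2)/5 - w**5 + w**4/2 + w**2/2 - 2*w.
Then F(3) - F(1) = (-3615/7 + 18*sqrt(3)/5) - (-61/35) = -18014/35 + 18*sqrt(3)/5.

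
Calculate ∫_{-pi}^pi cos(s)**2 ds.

pi

Use the identity cos^2(s) = (1 + cos(2*s))/2.
An antiderivative is F(s) = s/2 + sin(2*s)/4.
Then F(pi) - F(-pi) = (pi/2) - (-pi/2) = pi.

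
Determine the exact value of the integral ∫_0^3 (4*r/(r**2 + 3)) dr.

log(16)

Let u = r**2 + 3, so du = 2*r dr. When r = 0, u = 3; when r = 3, u = 12.
The integral becomes 2·∫ 1/u du from 3 to 12, with antiderivative 2*log(u).
Back in r: F(r) = 2*log(r**2 + 3).
Then F(3) - F(0) = (2*log(3) + 4*log(2)) - (log(9)) = log(16).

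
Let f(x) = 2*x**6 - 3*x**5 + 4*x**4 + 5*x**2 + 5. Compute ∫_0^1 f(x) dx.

1523/210

By the power rule, an antiderivative is F(x) = 2*x**7/7 - x**6/2 + 4*x**5/5 + 5*x**3/3 + 5*x.
Then F(1) - F(0) = (1523/210) - (0) = 1523/210.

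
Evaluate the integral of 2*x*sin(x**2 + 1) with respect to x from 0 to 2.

-cos(5) + cos(1)

Let u = x**2 + 1, so du = 2*x dx. When x = 0, u = 1; when x = 2, u = 5.
The integral becomes ∫ sin(u) du from 1 to 5, with antiderivative -cos(u).
Back in x: F(x) = -cos(x**2 + 1).
Then F(2) - F(0) = (-cos(5)) - (-cos(1)) = -cos(5) + cos(1).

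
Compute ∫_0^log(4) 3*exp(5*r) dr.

Let u = exp(r), so du = exp(r) dr. When r = 0, u = 1; when r = log(4), u = 4.
The integral becomes 3·∫ u**4 du from 1 to 4, with antiderivative 3*u**5/5.
Back in r: F(r) = 3*exp(5*r)/5.
Then F(log(4)) - F(0) = (3072/5) - (3/5) = 3069/5.

3069/5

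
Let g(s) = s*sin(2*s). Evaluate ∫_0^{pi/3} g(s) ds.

Integrate by parts once (u = s, dv = sin(2*s) ds).
An antiderivative is F(s) = -s*cos(2*s)/2 + sin(2*s)/4.
Then F(pi/3) - F(0) = (sqrt(3)/8 + pi/12) - (0) = sqrt(3)/8 + pi/12.

sqrt(3)/8 + pi/12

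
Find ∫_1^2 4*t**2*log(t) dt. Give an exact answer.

Integrate by parts once (u = ln t, dv = 4*t**2 dt).
An antiderivative is F(t) = 4*t**3*(3*log(t) - 1)/9.
Then F(2) - F(1) = (-32/9 + 32*log(2)/3) - (-4/9) = -28/9 + 32*log(2)/3.

-28/9 + 32*log(2)/3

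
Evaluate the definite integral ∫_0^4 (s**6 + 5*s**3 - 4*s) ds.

By the power rule, an antiderivative is F(s) = s**7/7 + 5*s**4/4 - 2*s**2.
Then F(4) - F(0) = (18400/7) - (0) = 18400/7.

18400/7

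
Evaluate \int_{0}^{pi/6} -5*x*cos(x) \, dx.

Integrate by parts once (u = x, dv = -5*cos(x) dx).
An antiderivative is F(x) = -5*x*sin(x) - 5*cos(x).
Then F(pi/6) - F(0) = (-5*sqrt(3)/2 - 5*pi/12) - (-5) = -5*sqrt(3)/2 - 5*pi/12 + 5.

-5*sqrt(3)/2 - 5*pi/12 + 5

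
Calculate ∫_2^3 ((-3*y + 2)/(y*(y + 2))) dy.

-4*log(5) + log(3) + 7*log(2)

Factor the denominator: y**2 + 2*y = (y + 2)y.
Partial fractions: (-3*y + 2)/(y*(y + 2)) = -4/(y + 2) + 1/y.
An antiderivative is F(y) = log(y) - 4*log(y + 2).
Then F(3) - F(2) = (-4*log(5) + log(3)) - (-7*log(2)) = -4*log(5) + log(3) + 7*log(2).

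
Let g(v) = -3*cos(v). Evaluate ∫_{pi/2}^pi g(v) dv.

3

An antiderivative is F(v) = -3*sin(v).
Then F(pi) - F(pi/2) = (0) - (-3) = 3.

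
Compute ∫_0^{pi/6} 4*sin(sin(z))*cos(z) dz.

4 - 4*cos(1/2)

Let u = sin(z), so du = cos(z) dz. When z = 0, u = 0; when z = pi/6, u = 1/2.
The integral becomes 4·∫ sin(u) du from 0 to 1/2, with antiderivative -4*cos(u).
Back in z: F(z) = -4*cos(sin(z)).
Then F(pi/6) - F(0) = (-4*cos(1/2)) - (-4) = 4 - 4*cos(1/2).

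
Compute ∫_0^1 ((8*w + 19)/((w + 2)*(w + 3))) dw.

Factor the denominator: w**2 + 5*w + 6 = (w + 3)(w + 2).
Partial fractions: (8*w + 19)/((w + 2)*(w + 3)) = 5/(w + 3) + 3/(w + 2).
An antiderivative is F(w) = 3*log(w + 2) + 5*log(w + 3).
Then F(1) - F(0) = (3*log(3) + 10*log(2)) - (3*log(2) + 5*log(3)) = -2*log(3) + 7*log(2).

-2*log(3) + 7*log(2)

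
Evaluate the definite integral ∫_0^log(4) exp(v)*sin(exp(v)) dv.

Let u = exp(v), so du = exp(v) dv. When v = 0, u = 1; when v = log(4), u = 4.
The integral becomes ∫ sin(u) du from 1 to 4, with antiderivative -cos(u).
Back in v: F(v) = -cos(exp(v)).
Then F(log(4)) - F(0) = (-cos(4)) - (-cos(1)) = cos(1) - cos(4).

cos(1) - cos(4)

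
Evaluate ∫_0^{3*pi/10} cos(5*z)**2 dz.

3*pi/20

Use the identity cos^2(5*z) = (1 + cos(10*z))/2.
An antiderivative is F(z) = z/2 + sin(10*z)/20.
Then F(3*pi/10) - F(0) = (3*pi/20) - (0) = 3*pi/20.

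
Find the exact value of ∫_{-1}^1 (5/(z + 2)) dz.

An antiderivative is F(z) = 5*log(z + 2).
Then F(1) - F(-1) = (5*log(3)) - (0) = 5*log(3).

5*log(3)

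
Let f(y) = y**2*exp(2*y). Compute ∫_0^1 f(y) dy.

-1/4 + exp(2)/4

Integrate by parts twice (u = y^2, dv = exp(2*y) dy).
An antiderivative is F(y) = (2*y**2 - 2*y + 1)*exp(2*y)/4.
Then F(1) - F(0) = (exp(2)/4) - (1/4) = -1/4 + exp(2)/4.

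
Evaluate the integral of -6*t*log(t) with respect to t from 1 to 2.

9/2 - 12*log(2)

Integrate by parts once (u = ln t, dv = -6*t dt).
An antiderivative is F(t) = -3*t**2*(2*log(t) - 1)/2.
Then F(2) - F(1) = (6 - 12*log(2)) - (3/2) = 9/2 - 12*log(2).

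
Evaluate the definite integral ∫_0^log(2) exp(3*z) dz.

7/3

Let u = exp(z), so du = exp(z) dz. When z = 0, u = 1; when z = log(2), u = 2.
The integral becomes ∫ u**2 du from 1 to 2, with antiderivative u**3/3.
Back in z: F(z) = exp(3*z)/3.
Then F(log(2)) - F(0) = (8/3) - (1/3) = 7/3.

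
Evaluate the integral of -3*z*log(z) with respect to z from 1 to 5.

Integrate by parts once (u = ln z, dv = -3*z dz).
An antiderivative is F(z) = -3*z**2*(2*log(z) - 1)/4.
Then F(5) - F(1) = (75/4 - 75*log(5)/2) - (3/4) = 18 - 75*log(5)/2.

18 - 75*log(5)/2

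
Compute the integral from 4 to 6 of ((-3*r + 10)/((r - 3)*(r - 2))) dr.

Factor the denominator: r**2 - 5*r + 6 = (r - 2)(r - 3).
Partial fractions: (-3*r + 10)/((r - 3)*(r - 2)) = -4/(r - 2) + 1/(r - 3).
An antiderivative is F(r) = log(r - 3) - 4*log(r - 2).
Then F(6) - F(4) = (-8*log(2) + log(3)) - (-log(16)) = log(3/16).

log(3/16)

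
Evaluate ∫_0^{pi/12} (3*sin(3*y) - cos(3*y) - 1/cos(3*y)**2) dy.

2/3 - 2*sqrt(2)/3

An antiderivative is F(y) = -sin(3*y)/3 - cos(3*y) - tan(3*y)/3.
Then F(pi/12) - F(0) = (-2*sqrt(2)/3 - 1/3) - (-1) = 2/3 - 2*sqrt(2)/3.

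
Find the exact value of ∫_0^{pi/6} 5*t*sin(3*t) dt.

Integrate by parts once (u = t, dv = 5*sin(3*t) dt).
An antiderivative is F(t) = -5*t*cos(3*t)/3 + 5*sin(3*t)/9.
Then F(pi/6) - F(0) = (5/9) - (0) = 5/9.

5/9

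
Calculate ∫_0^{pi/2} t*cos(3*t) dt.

-pi/6 - 1/9

Integrate by parts once (u = t, dv = cos(3*t) dt).
An antiderivative is F(t) = t*sin(3*t)/3 + cos(3*t)/9.
Then F(pi/2) - F(0) = (-pi/6) - (1/9) = -pi/6 - 1/9.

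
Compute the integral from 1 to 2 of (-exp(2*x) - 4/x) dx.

An antiderivative is F(x) = -exp(2*x)/2 - 4*log(x).
Then F(2) - F(1) = (-exp(4)/2 - log(16)) - (-exp(2)/2) = -exp(4)/2 - log(16) + exp(2)/2.

-exp(4)/2 - log(16) + exp(2)/2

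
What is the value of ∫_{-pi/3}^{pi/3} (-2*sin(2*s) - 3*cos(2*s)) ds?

-3*sqrt(3)/2

An antiderivative is F(s) = -3*sin(2*s)/2 + cos(2*s).
Then F(pi/3) - F(-pi/3) = (-3*sqrt(3)/4 - 1/2) - (-1/2 + 3*sqrt(3)/4) = -3*sqrt(3)/2.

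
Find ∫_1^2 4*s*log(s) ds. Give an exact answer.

-3 + 8*log(2)

Integrate by parts once (u = ln s, dv = 4*s ds).
An antiderivative is F(s) = s**2*(2*log(s) - 1).
Then F(2) - F(1) = (-4 + 8*log(2)) - (-1) = -3 + 8*log(2).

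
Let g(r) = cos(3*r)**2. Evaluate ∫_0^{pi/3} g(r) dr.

pi/6

Use the identity cos^2(3*r) = (1 + cos(6*r))/2.
An antiderivative is F(r) = r/2 + sin(6*r)/12.
Then F(pi/3) - F(0) = (pi/6) - (0) = pi/6.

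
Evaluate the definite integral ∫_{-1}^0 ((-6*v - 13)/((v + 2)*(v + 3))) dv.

Factor the denominator: v**2 + 5*v + 6 = (v + 3)(v + 2).
Partial fractions: (-6*v - 13)/((v + 2)*(v + 3)) = -5/(v + 3) - 1/(v + 2).
An antiderivative is F(v) = -log(v + 2) - 5*log(v + 3).
Then F(0) - F(-1) = (-5*log(3) - log(2)) - (-log(32)) = -5*log(3) + 4*log(2).

-5*log(3) + 4*log(2)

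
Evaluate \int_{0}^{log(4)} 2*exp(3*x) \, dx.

42

Let u = exp(x), so du = exp(x) dx. When x = 0, u = 1; when x = log(4), u = 4.
The integral becomes 2·∫ u**2 du from 1 to 4, with antiderivative 2*u**3/3.
Back in x: F(x) = 2*exp(3*x)/3.
Then F(log(4)) - F(0) = (128/3) - (2/3) = 42.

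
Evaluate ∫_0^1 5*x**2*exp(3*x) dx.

Integrate by parts twice (u = x^2, dv = 5*exp(3*x) dx).
An antiderivative is F(x) = (45*x**2 - 30*x + 10)*exp(3*x)/27.
Then F(1) - F(0) = (25*exp(3)/27) - (10/27) = -10/27 + 25*exp(3)/27.

-10/27 + 25*exp(3)/27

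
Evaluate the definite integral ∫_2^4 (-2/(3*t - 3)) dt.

-2*log(3)/3

An antiderivative is F(t) = -2*log(3*t - 3)/3.
Then F(4) - F(2) = (-4*log(3)/3) - (-2*log(3)/3) = -2*log(3)/3.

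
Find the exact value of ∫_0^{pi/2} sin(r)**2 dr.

Use the identity sin^2(r) = (1 - cos(2*r))/2.
An antiderivative is F(r) = r/2 - sin(2*r)/4.
Then F(pi/2) - F(0) = (pi/4) - (0) = pi/4.

pi/4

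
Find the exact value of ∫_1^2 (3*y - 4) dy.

By the power rule, an antiderivative is F(y) = 3*y**2/2 - 4*y.
Then F(2) - F(1) = (-2) - (-5/2) = 1/2.

1/2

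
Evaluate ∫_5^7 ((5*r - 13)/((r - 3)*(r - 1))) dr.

Factor the denominator: r**2 - 4*r + 3 = (r - 1)(r - 3).
Partial fractions: (5*r - 13)/((r - 3)*(r - 1)) = 4/(r - 1) + 1/(r - 3).
An antiderivative is F(r) = log(r - 3) + 4*log(r - 1).
Then F(7) - F(5) = (6*log(2) + 4*log(3)) - (9*log(2)) = log(81/8).

log(81/8)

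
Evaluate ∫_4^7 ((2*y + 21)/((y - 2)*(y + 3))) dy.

-8*log(2) + 2*log(5) + 3*log(7)

Factor the denominator: y**2 + y - 6 = (y + 3)(y - 2).
Partial fractions: (2*y + 21)/((y - 2)*(y + 3)) = -3/(y + 3) + 5/(y - 2).
An antiderivative is F(y) = 5*log(y - 2) - 3*log(y + 3).
Then F(7) - F(4) = (log(25/8)) - (-3*log(7) + 5*log(2)) = -8*log(2) + 2*log(5) + 3*log(7).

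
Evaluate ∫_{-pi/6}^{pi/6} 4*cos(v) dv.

An antiderivative is F(v) = 4*sin(v).
Then F(pi/6) - F(-pi/6) = (2) - (-2) = 4.

4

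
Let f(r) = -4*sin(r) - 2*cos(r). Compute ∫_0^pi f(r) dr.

An antiderivative is F(r) = -2*sin(r) + 4*cos(r).
Then F(pi) - F(0) = (-4) - (4) = -8.

-8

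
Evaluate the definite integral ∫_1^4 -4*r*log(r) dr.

Integrate by parts once (u = ln r, dv = -4*r dr).
An antiderivative is F(r) = -r**2*(2*log(r) - 1).
Then F(4) - F(1) = (16 - 64*log(2)) - (1) = 15 - 64*log(2).

15 - 64*log(2)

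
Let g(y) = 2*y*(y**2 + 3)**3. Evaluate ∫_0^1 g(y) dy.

175/4

Let u = y**2 + 3, so du = 2*y dy. When y = 0, u = 3; when y = 1, u = 4.
The integral becomes ∫ u**3 du from 3 to 4, with antiderivative u**4/4.
Back in y: F(y) = (y**2 + 3)**4/4.
Then F(1) - F(0) = (64) - (81/4) = 175/4.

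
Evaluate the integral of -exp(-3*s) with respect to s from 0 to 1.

An antiderivative is F(s) = exp(-3*s)/3.
Then F(1) - F(0) = (exp(-3)/3) - (1/3) = (1 - exp(3))*exp(-3)/3.

(1 - exp(3))*exp(-3)/3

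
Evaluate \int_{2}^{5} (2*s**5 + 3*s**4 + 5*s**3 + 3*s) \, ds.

156711/20

By the power rule, an antiderivative is F(s) = s**6/3 + 3*s**5/5 + 5*s**4/4 + 3*s**2/2.
Then F(5) - F(2) = (94825/12) - (998/15) = 156711/20.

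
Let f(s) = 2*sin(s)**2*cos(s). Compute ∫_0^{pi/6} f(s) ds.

Let u = sin(s), so du = cos(s) ds. When s = 0, u = 0; when s = pi/6, u = 1/2.
The integral becomes 2·∫ u**2 du from 0 to 1/2, with antiderivative 2*u**3/3.
Back in s: F(s) = 2*sin(s)**3/3.
Then F(pi/6) - F(0) = (1/12) - (0) = 1/12.

1/12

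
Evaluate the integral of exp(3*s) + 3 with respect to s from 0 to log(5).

3*log(5) + 124/3

An antiderivative is F(s) = exp(3*s)/3 + 3*s.
Then F(log(5)) - F(0) = (3*log(5) + 125/3) - (1/3) = 3*log(5) + 124/3.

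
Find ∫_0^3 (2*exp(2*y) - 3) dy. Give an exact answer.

An antiderivative is F(y) = exp(2*y) - 3*y.
Then F(3) - F(0) = (-9 + exp(6)) - (1) = -10 + exp(6).

-10 + exp(6)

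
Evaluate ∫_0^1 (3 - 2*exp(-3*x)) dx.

2*exp(-3)/3 + 7/3

An antiderivative is F(x) = 3*x + 2*exp(-3*x)/3.
Then F(1) - F(0) = (2*exp(-3)/3 + 3) - (2/3) = 2*exp(-3)/3 + 7/3.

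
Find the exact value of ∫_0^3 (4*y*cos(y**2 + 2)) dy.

Let u = y**2 + 2, so du = 2*y dy. When y = 0, u = 2; when y = 3, u = 11.
The integral becomes 2·∫ cos(u) du from 2 to 11, with antiderivative 2*sin(u).
Back in y: F(y) = 2*sin(y**2 + 2).
Then F(3) - F(0) = (2*sin(11)) - (2*sin(2)) = 2*sin(11) - 2*sin(2).

2*sin(11) - 2*sin(2)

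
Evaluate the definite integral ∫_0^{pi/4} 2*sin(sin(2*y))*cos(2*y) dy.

1 - cos(1)

Let u = sin(2*y), so du = 2*cos(2*y) dy. When y = 0, u = 0; when y = pi/4, u = 1.
The integral becomes ∫ sin(u) du from 0 to 1, with antiderivative -cos(u).
Back in y: F(y) = -cos(sin(2*y)).
Then F(pi/4) - F(0) = (-cos(1)) - (-1) = 1 - cos(1).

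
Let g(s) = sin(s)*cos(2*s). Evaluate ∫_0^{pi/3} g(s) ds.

Use the identity sin(s)cos(2*s) = [sin(3*s) + sin(-s)]/2.
An antiderivative is F(s) = cos(s)/2 - cos(3*s)/6.
Then F(pi/3) - F(0) = (5/12) - (1/3) = 1/12.

1/12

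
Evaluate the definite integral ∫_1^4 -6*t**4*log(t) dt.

6138/25 - 12288*log(2)/5

Integrate by parts once (u = ln t, dv = -6*t**4 dt).
An antiderivative is F(t) = -6*t**5*(5*log(t) - 1)/25.
Then F(4) - F(1) = (6144/25 - 12288*log(2)/5) - (6/25) = 6138/25 - 12288*log(2)/5.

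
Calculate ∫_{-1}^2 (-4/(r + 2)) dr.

An antiderivative is F(r) = -4*log(r + 2).
Then F(2) - F(-1) = (-8*log(2)) - (0) = -8*log(2).

-8*log(2)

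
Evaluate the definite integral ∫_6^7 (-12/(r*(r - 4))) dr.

-6*log(3) + 3*log(7)

Factor the denominator: r**2 - 4*r = r(r - 4).
Partial fractions: -12/(r*(r - 4)) = 3/r - 3/(r - 4).
An antiderivative is F(r) = 3*log(r) - 3*log(r - 4).
Then F(7) - F(6) = (-3*log(3) + 3*log(7)) - (log(27)) = -6*log(3) + 3*log(7).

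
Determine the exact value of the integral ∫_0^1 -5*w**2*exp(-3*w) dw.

-10/27 + 85*exp(-3)/27

Integrate by parts twice (u = w^2, dv = -5*exp(-3*w) dw).
An antiderivative is F(w) = (45*w**2 + 30*w + 10)*exp(-3*w)/27.
Then F(1) - F(0) = (85*exp(-3)/27) - (10/27) = -10/27 + 85*exp(-3)/27.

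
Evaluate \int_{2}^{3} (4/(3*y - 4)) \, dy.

-4*log(2)/3 + 4*log(5)/3

An antiderivative is F(y) = 4*log(3*y - 4)/3.
Then F(3) - F(2) = (4*log(5)/3) - (4*log(2)/3) = -4*log(2)/3 + 4*log(5)/3.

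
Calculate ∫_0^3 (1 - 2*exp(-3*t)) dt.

2*exp(-9)/3 + 7/3

An antiderivative is F(t) = t + 2*exp(-3*t)/3.
Then F(3) - F(0) = (2*exp(-9)/3 + 3) - (2/3) = 2*exp(-9)/3 + 7/3.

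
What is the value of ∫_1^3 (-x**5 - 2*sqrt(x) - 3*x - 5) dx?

By the power rule, an antiderivative is F(x) = -x**6/6 - 4*x**(3/2)/3 - 3*x**2/2 - 5*x.
Then F(3) - F(1) = (-150 - 4*sqrt(3)) - (-8) = -142 - 4*sqrt(3).

-142 - 4*sqrt(3)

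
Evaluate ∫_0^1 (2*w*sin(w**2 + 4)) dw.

cos(4) - cos(5)

Let u = w**2 + 4, so du = 2*w dw. When w = 0, u = 4; when w = 1, u = 5.
The integral becomes ∫ sin(u) du from 4 to 5, with antiderivative -cos(u).
Back in w: F(w) = -cos(w**2 + 4).
Then F(1) - F(0) = (-cos(5)) - (-cos(4)) = cos(4) - cos(5).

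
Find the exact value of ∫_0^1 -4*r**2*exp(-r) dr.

-8 + 20*exp(-1)

Integrate by parts twice (u = r^2, dv = -4*exp(-r) dr).
An antiderivative is F(r) = (4*r**2 + 8*r + 8)*exp(-r).
Then F(1) - F(0) = (20*exp(-1)) - (8) = -8 + 20*exp(-1).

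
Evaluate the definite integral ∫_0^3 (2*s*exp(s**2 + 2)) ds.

Let u = s**2 + 2, so du = 2*s ds. When s = 0, u = 2; when s = 3, u = 11.
The integral becomes ∫ exp(u) du from 2 to 11, with antiderivative exp(u).
Back in s: F(s) = exp(s**2 + 2).
Then F(3) - F(0) = (exp(11)) - (exp(2)) = -exp(2) + exp(11).

-exp(2) + exp(11)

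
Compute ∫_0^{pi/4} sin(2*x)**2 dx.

Use the identity sin^2(2*x) = (1 - cos(4*x))/2.
An antiderivative is F(x) = x/2 - sin(4*x)/8.
Then F(pi/4) - F(0) = (pi/8) - (0) = pi/8.

pi/8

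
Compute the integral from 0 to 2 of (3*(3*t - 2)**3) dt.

Let u = 3*t - 2, so du = 3 dt. When t = 0, u = -2; when t = 2, u = 4.
The integral becomes ∫ u**3 du from -2 to 4, with antiderivative u**4/4.
Back in t: F(t) = (3*t - 2)**4/4.
Then F(2) - F(0) = (64) - (4) = 60.

60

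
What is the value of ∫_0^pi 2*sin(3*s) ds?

An antiderivative is F(s) = -2*cos(3*s)/3.
Then F(pi) - F(0) = (2/3) - (-2/3) = 4/3.

4/3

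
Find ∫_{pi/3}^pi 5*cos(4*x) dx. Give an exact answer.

5*sqrt(3)/8

An antiderivative is F(x) = 5*sin(4*x)/4.
Then F(pi) - F(pi/3) = (0) - (-5*sqrt(3)/8) = 5*sqrt(3)/8.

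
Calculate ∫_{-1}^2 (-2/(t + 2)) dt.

An antiderivative is F(t) = -2*log(t + 2).
Then F(2) - F(-1) = (-log(16)) - (0) = -log(16).

-log(16)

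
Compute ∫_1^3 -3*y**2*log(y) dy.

Integrate by parts once (u = ln y, dv = -3*y**2 dy).
An antiderivative is F(y) = -y**3*(3*log(y) - 1)/3.
Then F(3) - F(1) = (9 - 27*log(3)) - (1/3) = 26/3 - 27*log(3).

26/3 - 27*log(3)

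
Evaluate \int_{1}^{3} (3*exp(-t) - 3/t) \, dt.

-3*log(3) - 3*exp(-3) + 3*exp(-1)

An antiderivative is F(t) = -3*log(t) - 3*exp(-t).
Then F(3) - F(1) = (-3*log(3) - 3*exp(-3)) - (-3*exp(-1)) = -3*log(3) - 3*exp(-3) + 3*exp(-1).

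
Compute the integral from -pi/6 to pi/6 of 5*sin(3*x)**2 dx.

Use the identity sin^2(3*x) = (1 - cos(6*x))/2.
An antiderivative is F(x) = 5*x/2 - 5*sin(6*x)/12.
Then F(pi/6) - F(-pi/6) = (5*pi/12) - (-5*pi/12) = 5*pi/6.

5*pi/6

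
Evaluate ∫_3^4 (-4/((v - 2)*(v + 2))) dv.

Factor the denominator: v**2 - 4 = (v + 2)(v - 2).
Partial fractions: -4/((v - 2)*(v + 2)) = 1/(v + 2) - 1/(v - 2).
An antiderivative is F(v) = -log(v - 2) + log(v + 2).
Then F(4) - F(3) = (log(3)) - (log(5)) = log(3/5).

log(3/5)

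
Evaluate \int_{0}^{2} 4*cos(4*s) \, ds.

sin(8)

Let u = 4*s, so du = 4 ds. When s = 0, u = 0; when s = 2, u = 8.
The integral becomes ∫ cos(u) du from 0 to 8, with antiderivative sin(u).
Back in s: F(s) = sin(4*s).
Then F(2) - F(0) = (sin(8)) - (0) = sin(8).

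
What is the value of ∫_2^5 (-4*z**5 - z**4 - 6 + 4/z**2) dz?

By the power rule, an antiderivative is F(z) = -2*z**6/3 - z**5/5 - 6*z - 4/z.
Then F(5) - F(2) = (-166087/15) - (-946/15) = -55047/5.

-55047/5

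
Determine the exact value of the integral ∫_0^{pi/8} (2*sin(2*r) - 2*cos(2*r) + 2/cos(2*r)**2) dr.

2 - sqrt(2)

An antiderivative is F(r) = -sin(2*r) - cos(2*r) + tan(2*r).
Then F(pi/8) - F(0) = (1 - sqrt(2)) - (-1) = 2 - sqrt(2).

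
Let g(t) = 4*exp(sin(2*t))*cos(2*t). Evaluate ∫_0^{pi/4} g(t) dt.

Let u = sin(2*t), so du = 2*cos(2*t) dt. When t = 0, u = 0; when t = pi/4, u = 1.
The integral becomes 2·∫ exp(u) du from 0 to 1, with antiderivative 2*exp(u).
Back in t: F(t) = 2*exp(sin(2*t)).
Then F(pi/4) - F(0) = (2*E) - (2) = -2 + 2*E.

-2 + 2*E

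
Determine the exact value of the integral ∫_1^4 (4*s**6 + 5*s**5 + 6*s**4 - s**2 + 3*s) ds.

By the power rule, an antiderivative is F(s) = 4*s**7/7 + 5*s**6/6 + 6*s**5/5 - s**3/3 + 3*s**2/2.
Then F(4) - F(1) = (490248/35) - (132/35) = 490116/35.

490116/35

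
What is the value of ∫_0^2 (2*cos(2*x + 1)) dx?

Let u = 2*x + 1, so du = 2 dx. When x = 0, u = 1; when x = 2, u = 5.
The integral becomes ∫ cos(u) du from 1 to 5, with antiderivative sin(u).
Back in x: F(x) = sin(2*x + 1).
Then F(2) - F(0) = (sin(5)) - (sin(1)) = sin(5) - sin(1).

sin(5) - sin(1)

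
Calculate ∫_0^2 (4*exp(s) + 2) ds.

4*exp(2)

An antiderivative is F(s) = 2*s + 4*exp(s).
Then F(2) - F(0) = (4 + 4*exp(2)) - (4) = 4*exp(2).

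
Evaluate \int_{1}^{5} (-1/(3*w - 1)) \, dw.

An antiderivative is F(w) = -log(3*w - 1)/3.
Then F(5) - F(1) = (-log(14)/3) - (-log(2)/3) = -log(14)/3 + log(2)/3.

-log(14)/3 + log(2)/3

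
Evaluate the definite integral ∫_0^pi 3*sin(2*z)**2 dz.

3*pi/2

Use the identity sin^2(2*z) = (1 - cos(4*z))/2.
An antiderivative is F(z) = 3*z/2 - 3*sin(4*z)/8.
Then F(pi) - F(0) = (3*pi/2) - (0) = 3*pi/2.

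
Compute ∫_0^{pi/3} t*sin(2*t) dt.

Integrate by parts once (u = t, dv = sin(2*t) dt).
An antiderivative is F(t) = -t*cos(2*t)/2 + sin(2*t)/4.
Then F(pi/3) - F(0) = (sqrt(3)/8 + pi/12) - (0) = sqrt(3)/8 + pi/12.

sqrt(3)/8 + pi/12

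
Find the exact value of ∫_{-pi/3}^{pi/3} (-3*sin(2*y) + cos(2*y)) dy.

sqrt(3)/2

An antiderivative is F(y) = sin(2*y)/2 + 3*cos(2*y)/2.
Then F(pi/3) - F(-pi/3) = (-3/4 + sqrt(3)/4) - (-3/4 - sqrt(3)/4) = sqrt(3)/2.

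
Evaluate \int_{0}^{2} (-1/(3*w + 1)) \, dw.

-log(7)/3

An antiderivative is F(w) = -log(3*w + 1)/3.
Then F(2) - F(0) = (-log(7)/3) - (0) = -log(7)/3.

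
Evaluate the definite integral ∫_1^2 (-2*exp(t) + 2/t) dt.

An antiderivative is F(t) = -2*exp(t) + 2*log(t).
Then F(2) - F(1) = (-2*exp(2) + 2*log(2)) - (-2*exp(1)) = -2*exp(2) + 2*log(2) + 2*exp(1).

-2*exp(2) + 2*log(2) + 2*exp(1)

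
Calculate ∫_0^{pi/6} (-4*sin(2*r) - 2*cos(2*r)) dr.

An antiderivative is F(r) = -sin(2*r) + 2*cos(2*r).
Then F(pi/6) - F(0) = (1 - sqrt(3)/2) - (2) = -1 - sqrt(3)/2.

-1 - sqrt(3)/2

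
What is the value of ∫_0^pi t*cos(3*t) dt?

-2/9

Integrate by parts once (u = t, dv = cos(3*t) dt).
An antiderivative is F(t) = t*sin(3*t)/3 + cos(3*t)/9.
Then F(pi) - F(0) = (-1/9) - (1/9) = -2/9.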